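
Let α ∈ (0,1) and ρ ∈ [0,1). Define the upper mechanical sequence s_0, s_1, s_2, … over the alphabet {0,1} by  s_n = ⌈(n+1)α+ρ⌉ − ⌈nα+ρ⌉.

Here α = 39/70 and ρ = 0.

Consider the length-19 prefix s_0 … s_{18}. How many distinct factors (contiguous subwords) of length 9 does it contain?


10

t_n = ⌈(n·39)/70⌉ for n = 0 … 19:
  n=0…9: ⌈0/70⌉=0 ⌈39/70⌉=1 ⌈78/70⌉=2 ⌈117/70⌉=2 ⌈156/70⌉=3 ⌈195/70⌉=3 ⌈234/70⌉=4 ⌈273/70⌉=4 ⌈312/70⌉=5 ⌈351/70⌉=6
  n=10…19: ⌈390/70⌉=6 ⌈429/70⌉=7 ⌈468/70⌉=7 ⌈507/70⌉=8 ⌈546/70⌉=8 ⌈585/70⌉=9 ⌈624/70⌉=9 ⌈663/70⌉=10 ⌈702/70⌉=11 ⌈741/70⌉=11
s_n = t_(n+1) − t_n for n = 0 … 18 gives
prefix = 1101010110101010110
slide a length-9 window over [0..8] … [10..18] (11 windows); first occurrence of each distinct factor:
  [  0..  8] 110101011
  [  1..  9] 101010110
  [  2.. 10] 010101101
  [  3.. 11] 101011010
  [  4.. 12] 010110101
  [  5.. 13] 101101010
  [  6.. 14] 011010101
  [  7.. 15] 110101010
  [  8.. 16] 101010101
  [  9.. 17] 010101011
  (the other 1 window repeats one of these)
distinct factors: {010101011, 010101101, 010110101, 011010101, 101010101, 101010110, 101011010, 101101010, 110101010, 110101011}
count = 10  (Sturmian bound for length 9 is 10)


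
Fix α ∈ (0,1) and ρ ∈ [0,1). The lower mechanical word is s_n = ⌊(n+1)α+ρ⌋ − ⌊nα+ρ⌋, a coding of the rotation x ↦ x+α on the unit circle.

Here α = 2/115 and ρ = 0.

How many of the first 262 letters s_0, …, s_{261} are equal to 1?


#1s = Σ_{n=0}^{261} s_n = Σ_{n=0}^{261} (⌊(n+1)α+ρ⌋ − ⌊nα+ρ⌋)
the sum telescopes: every ⌊nα+ρ⌋ with 0 < n < 262 appears once with + and once with −, leaving ⌊262α+ρ⌋ − ⌊0·α+ρ⌋
262α + ρ = (262·2) / 115 = 524/115
ρ = 0/115
⌊524/115⌋ = 4,  ⌊0/115⌋ = 0
#1s = 4 − 0 = 4

4


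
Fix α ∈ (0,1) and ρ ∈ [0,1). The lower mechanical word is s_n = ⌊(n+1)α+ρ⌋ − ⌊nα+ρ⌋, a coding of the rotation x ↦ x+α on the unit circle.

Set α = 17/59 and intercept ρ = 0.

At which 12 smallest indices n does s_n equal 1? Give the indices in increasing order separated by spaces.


n=0: ⌊17/59⌋−⌊0/59⌋ = 0−0 = 0
n=1: ⌊34/59⌋−⌊17/59⌋ = 0−0 = 0
n=2: ⌊51/59⌋−⌊34/59⌋ = 0−0 = 0
n=3: ⌊68/59⌋−⌊51/59⌋ = 1−0 = 1  ← one
n=4: ⌊85/59⌋−⌊68/59⌋ = 1−1 = 0
n=5: ⌊102/59⌋−⌊85/59⌋ = 1−1 = 0
n=6: ⌊119/59⌋−⌊102/59⌋ = 2−1 = 1  ← one
n=7: ⌊136/59⌋−⌊119/59⌋ = 2−2 = 0
n=8: ⌊153/59⌋−⌊136/59⌋ = 2−2 = 0
n=9: ⌊170/59⌋−⌊153/59⌋ = 2−2 = 0
n=10: ⌊187/59⌋−⌊170/59⌋ = 3−2 = 1  ← one
n=11: ⌊204/59⌋−⌊187/59⌋ = 3−3 = 0
n=12: ⌊221/59⌋−⌊204/59⌋ = 3−3 = 0
n=13: ⌊238/59⌋−⌊221/59⌋ = 4−3 = 1  ← one
n=14: ⌊255/59⌋−⌊238/59⌋ = 4−4 = 0
n=15: ⌊272/59⌋−⌊255/59⌋ = 4−4 = 0
n=16: ⌊289/59⌋−⌊272/59⌋ = 4−4 = 0
n=17: ⌊306/59⌋−⌊289/59⌋ = 5−4 = 1  ← one
n=18: ⌊323/59⌋−⌊306/59⌋ = 5−5 = 0
n=19: ⌊340/59⌋−⌊323/59⌋ = 5−5 = 0
n=20: ⌊357/59⌋−⌊340/59⌋ = 6−5 = 1  ← one
n=21: ⌊374/59⌋−⌊357/59⌋ = 6−6 = 0
n=22: ⌊391/59⌋−⌊374/59⌋ = 6−6 = 0
n=23: ⌊408/59⌋−⌊391/59⌋ = 6−6 = 0
n=24: ⌊425/59⌋−⌊408/59⌋ = 7−6 = 1  ← one
n=25: ⌊442/59⌋−⌊425/59⌋ = 7−7 = 0
n=26: ⌊459/59⌋−⌊442/59⌋ = 7−7 = 0
n=27: ⌊476/59⌋−⌊459/59⌋ = 8−7 = 1  ← one
n=28: ⌊493/59⌋−⌊476/59⌋ = 8−8 = 0
n=29: ⌊510/59⌋−⌊493/59⌋ = 8−8 = 0
n=30: ⌊527/59⌋−⌊510/59⌋ = 8−8 = 0
n=31: ⌊544/59⌋−⌊527/59⌋ = 9−8 = 1  ← one
n=32: ⌊561/59⌋−⌊544/59⌋ = 9−9 = 0
n=33: ⌊578/59⌋−⌊561/59⌋ = 9−9 = 0
n=34: ⌊595/59⌋−⌊578/59⌋ = 10−9 = 1  ← one
n=35: ⌊612/59⌋−⌊595/59⌋ = 10−10 = 0
n=36: ⌊629/59⌋−⌊612/59⌋ = 10−10 = 0
n=37: ⌊646/59⌋−⌊629/59⌋ = 10−10 = 0
n=38: ⌊663/59⌋−⌊646/59⌋ = 11−10 = 1  ← one
n=39: ⌊680/59⌋−⌊663/59⌋ = 11−11 = 0
n=40: ⌊697/59⌋−⌊680/59⌋ = 11−11 = 0
n=41: ⌊714/59⌋−⌊697/59⌋ = 12−11 = 1  ← one
positions of the first 12 ones: 3 6 10 13 17 20 24 27 31 34 38 41

3 6 10 13 17 20 24 27 31 34 38 41


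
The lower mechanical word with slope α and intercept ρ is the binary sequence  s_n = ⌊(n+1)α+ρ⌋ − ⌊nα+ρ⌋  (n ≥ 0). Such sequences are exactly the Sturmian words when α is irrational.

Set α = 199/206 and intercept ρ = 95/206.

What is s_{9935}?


1

(n+1)α + ρ = (9936·199 + 95) / 206 = 1977359/206
nα + ρ     = (9935·199 + 95) / 206 = 1977160/206
⌊1977359/206⌋ = 9598,  ⌊1977160/206⌋ = 9597
s_{9935} = 9598 − 9597 = 1


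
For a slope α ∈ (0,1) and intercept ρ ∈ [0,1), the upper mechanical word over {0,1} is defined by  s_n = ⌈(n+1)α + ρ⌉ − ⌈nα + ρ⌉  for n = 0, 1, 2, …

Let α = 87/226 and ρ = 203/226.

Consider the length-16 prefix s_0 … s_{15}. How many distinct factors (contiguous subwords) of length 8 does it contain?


t_n = ⌈(n·87+203)/226⌉ for n = 0 … 16:
  n=0…9: ⌈203/226⌉=1 ⌈290/226⌉=2 ⌈377/226⌉=2 ⌈464/226⌉=3 ⌈551/226⌉=3 ⌈638/226⌉=3 ⌈725/226⌉=4 ⌈812/226⌉=4 ⌈899/226⌉=4 ⌈986/226⌉=5
  n=10…16: ⌈1073/226⌉=5 ⌈1160/226⌉=6 ⌈1247/226⌉=6 ⌈1334/226⌉=6 ⌈1421/226⌉=7 ⌈1508/226⌉=7 ⌈1595/226⌉=8
s_n = t_(n+1) − t_n for n = 0 … 15 gives
prefix = 1010010010100101
slide a length-8 window over [0..7] … [8..15] (9 windows); first occurrence of each distinct factor:
  [  0..  7] 10100100
  [  1..  8] 01001001
  [  2..  9] 10010010
  [  3.. 10] 00100101
  [  4.. 11] 01001010
  [  5.. 12] 10010100
  [  6.. 13] 00101001
  [  7.. 14] 01010010
  [  8.. 15] 10100101
distinct factors: {00100101, 00101001, 01001001, 01001010, 01010010, 10010010, 10010100, 10100100, 10100101}
count = 9  (Sturmian bound for length 8 is 9)

9


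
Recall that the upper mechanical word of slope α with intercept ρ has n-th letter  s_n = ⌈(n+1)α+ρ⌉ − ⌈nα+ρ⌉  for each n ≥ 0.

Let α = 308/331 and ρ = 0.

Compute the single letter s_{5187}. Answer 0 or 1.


1

(n+1)α + ρ = (5188·308) / 331 = 1597904/331
nα + ρ     = (5187·308) / 331 = 1597596/331
⌈1597904/331⌉ = 4828,  ⌈1597596/331⌉ = 4827
s_{5187} = 4828 − 4827 = 1


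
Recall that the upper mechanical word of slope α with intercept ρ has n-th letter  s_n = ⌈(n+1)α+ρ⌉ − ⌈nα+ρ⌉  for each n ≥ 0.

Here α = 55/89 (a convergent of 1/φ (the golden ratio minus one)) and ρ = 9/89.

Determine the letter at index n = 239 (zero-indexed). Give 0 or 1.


(n+1)α + ρ = (240·55 + 9) / 89 = 13209/89
nα + ρ     = (239·55 + 9) / 89 = 13154/89
⌈13209/89⌉ = 149,  ⌈13154/89⌉ = 148
s_{239} = 149 − 148 = 1

1


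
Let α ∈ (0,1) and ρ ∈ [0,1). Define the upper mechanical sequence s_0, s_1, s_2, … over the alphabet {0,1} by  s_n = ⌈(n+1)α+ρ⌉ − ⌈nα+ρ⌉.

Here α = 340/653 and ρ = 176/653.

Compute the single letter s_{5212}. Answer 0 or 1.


0

(n+1)α + ρ = (5213·340 + 176) / 653 = 1772596/653
nα + ρ     = (5212·340 + 176) / 653 = 1772256/653
⌈1772596/653⌉ = 2715,  ⌈1772256/653⌉ = 2715
s_{5212} = 2715 − 2715 = 0


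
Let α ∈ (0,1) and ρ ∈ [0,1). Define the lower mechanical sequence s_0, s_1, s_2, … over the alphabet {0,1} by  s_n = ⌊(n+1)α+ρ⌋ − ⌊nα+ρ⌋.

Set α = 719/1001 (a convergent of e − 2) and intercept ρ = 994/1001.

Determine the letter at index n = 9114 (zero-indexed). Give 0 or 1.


1

(n+1)α + ρ = (9115·719 + 994) / 1001 = 6554679/1001
nα + ρ     = (9114·719 + 994) / 1001 = 6553960/1001
⌊6554679/1001⌋ = 6548,  ⌊6553960/1001⌋ = 6547
s_{9114} = 6548 − 6547 = 1


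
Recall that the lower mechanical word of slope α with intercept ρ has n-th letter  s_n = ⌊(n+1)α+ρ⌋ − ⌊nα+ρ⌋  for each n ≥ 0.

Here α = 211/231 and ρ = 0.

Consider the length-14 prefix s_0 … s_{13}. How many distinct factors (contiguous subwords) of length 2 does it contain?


3

t_n = ⌊(n·211)/231⌋ for n = 0 … 14:
  n=0…9: ⌊0/231⌋=0 ⌊211/231⌋=0 ⌊422/231⌋=1 ⌊633/231⌋=2 ⌊844/231⌋=3 ⌊1055/231⌋=4 ⌊1266/231⌋=5 ⌊1477/231⌋=6 ⌊1688/231⌋=7 ⌊1899/231⌋=8
  n=10…14: ⌊2110/231⌋=9 ⌊2321/231⌋=10 ⌊2532/231⌋=10 ⌊2743/231⌋=11 ⌊2954/231⌋=12
s_n = t_(n+1) − t_n for n = 0 … 13 gives
prefix = 01111111111011
slide a length-2 window over [0..1] … [12..13] (13 windows); first occurrence of each distinct factor:
  [  0..  1] 01
  [  1..  2] 11
  [ 10.. 11] 10
  (the other 10 windows repeat one of these)
distinct factors: {01, 10, 11}
count = 3  (Sturmian bound for length 2 is 3)


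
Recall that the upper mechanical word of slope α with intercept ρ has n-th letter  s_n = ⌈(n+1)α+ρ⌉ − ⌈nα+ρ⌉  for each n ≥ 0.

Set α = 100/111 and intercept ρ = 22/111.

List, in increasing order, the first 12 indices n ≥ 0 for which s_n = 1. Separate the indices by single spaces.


0 2 3 4 5 6 7 8 9 10 11 13

n=0: ⌈122/111⌉−⌈22/111⌉ = 2−1 = 1  ← one
n=1: ⌈222/111⌉−⌈122/111⌉ = 2−2 = 0
n=2: ⌈322/111⌉−⌈222/111⌉ = 3−2 = 1  ← one
n=3: ⌈422/111⌉−⌈322/111⌉ = 4−3 = 1  ← one
n=4: ⌈522/111⌉−⌈422/111⌉ = 5−4 = 1  ← one
n=5: ⌈622/111⌉−⌈522/111⌉ = 6−5 = 1  ← one
n=6: ⌈722/111⌉−⌈622/111⌉ = 7−6 = 1  ← one
n=7: ⌈822/111⌉−⌈722/111⌉ = 8−7 = 1  ← one
n=8: ⌈922/111⌉−⌈822/111⌉ = 9−8 = 1  ← one
n=9: ⌈1022/111⌉−⌈922/111⌉ = 10−9 = 1  ← one
n=10: ⌈1122/111⌉−⌈1022/111⌉ = 11−10 = 1  ← one
n=11: ⌈1222/111⌉−⌈1122/111⌉ = 12−11 = 1  ← one
n=12: ⌈1322/111⌉−⌈1222/111⌉ = 12−12 = 0
n=13: ⌈1422/111⌉−⌈1322/111⌉ = 13−12 = 1  ← one
positions of the first 12 ones: 0 2 3 4 5 6 7 8 9 10 11 13


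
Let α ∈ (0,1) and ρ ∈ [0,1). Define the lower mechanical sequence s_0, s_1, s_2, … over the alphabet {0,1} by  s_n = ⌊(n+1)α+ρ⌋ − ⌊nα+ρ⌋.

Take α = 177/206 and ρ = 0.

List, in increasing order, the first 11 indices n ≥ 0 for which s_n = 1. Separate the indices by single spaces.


n=0: ⌊177/206⌋−⌊0/206⌋ = 0−0 = 0
n=1: ⌊354/206⌋−⌊177/206⌋ = 1−0 = 1  ← one
n=2: ⌊531/206⌋−⌊354/206⌋ = 2−1 = 1  ← one
n=3: ⌊708/206⌋−⌊531/206⌋ = 3−2 = 1  ← one
n=4: ⌊885/206⌋−⌊708/206⌋ = 4−3 = 1  ← one
n=5: ⌊1062/206⌋−⌊885/206⌋ = 5−4 = 1  ← one
n=6: ⌊1239/206⌋−⌊1062/206⌋ = 6−5 = 1  ← one
n=7: ⌊1416/206⌋−⌊1239/206⌋ = 6−6 = 0
n=8: ⌊1593/206⌋−⌊1416/206⌋ = 7−6 = 1  ← one
n=9: ⌊1770/206⌋−⌊1593/206⌋ = 8−7 = 1  ← one
n=10: ⌊1947/206⌋−⌊1770/206⌋ = 9−8 = 1  ← one
n=11: ⌊2124/206⌋−⌊1947/206⌋ = 10−9 = 1  ← one
n=12: ⌊2301/206⌋−⌊2124/206⌋ = 11−10 = 1  ← one
positions of the first 11 ones: 1 2 3 4 5 6 8 9 10 11 12

1 2 3 4 5 6 8 9 10 11 12


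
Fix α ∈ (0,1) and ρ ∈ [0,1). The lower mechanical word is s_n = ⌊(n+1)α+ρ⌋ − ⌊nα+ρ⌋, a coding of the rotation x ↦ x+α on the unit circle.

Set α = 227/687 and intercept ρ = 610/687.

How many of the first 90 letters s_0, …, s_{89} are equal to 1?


#1s = Σ_{n=0}^{89} s_n = Σ_{n=0}^{89} (⌊(n+1)α+ρ⌋ − ⌊nα+ρ⌋)
the sum telescopes: every ⌊nα+ρ⌋ with 0 < n < 90 appears once with + and once with −, leaving ⌊90α+ρ⌋ − ⌊0·α+ρ⌋
90α + ρ = (90·227 + 610) / 687 = 21040/687
ρ = 610/687
⌊21040/687⌋ = 30,  ⌊610/687⌋ = 0
#1s = 30 − 0 = 30

30


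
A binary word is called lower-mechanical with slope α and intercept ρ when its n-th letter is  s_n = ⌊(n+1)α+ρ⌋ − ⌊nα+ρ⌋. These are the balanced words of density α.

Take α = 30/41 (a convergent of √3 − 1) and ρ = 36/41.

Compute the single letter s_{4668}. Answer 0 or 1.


(n+1)α + ρ = (4669·30 + 36) / 41 = 140106/41
nα + ρ     = (4668·30 + 36) / 41 = 140076/41
⌊140106/41⌋ = 3417,  ⌊140076/41⌋ = 3416
s_{4668} = 3417 − 3416 = 1

1


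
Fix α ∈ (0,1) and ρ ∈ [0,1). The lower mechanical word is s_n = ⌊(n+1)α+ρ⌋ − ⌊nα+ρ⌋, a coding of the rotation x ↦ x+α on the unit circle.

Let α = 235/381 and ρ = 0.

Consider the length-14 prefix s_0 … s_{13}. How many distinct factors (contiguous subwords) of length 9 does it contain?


t_n = ⌊(n·235)/381⌋ for n = 0 … 14:
  n=0…9: ⌊0/381⌋=0 ⌊235/381⌋=0 ⌊470/381⌋=1 ⌊705/381⌋=1 ⌊940/381⌋=2 ⌊1175/381⌋=3 ⌊1410/381⌋=3 ⌊1645/381⌋=4 ⌊1880/381⌋=4 ⌊2115/381⌋=5
  n=10…14: ⌊2350/381⌋=6 ⌊2585/381⌋=6 ⌊2820/381⌋=7 ⌊3055/381⌋=8 ⌊3290/381⌋=8
s_n = t_(n+1) − t_n for n = 0 … 13 gives
prefix = 01011010110110
slide a length-9 window over [0..8] … [5..13] (6 windows); first occurrence of each distinct factor:
  [  0..  8] 010110101
  [  1..  9] 101101011
  [  2.. 10] 011010110
  [  3.. 11] 110101101
  [  4.. 12] 101011011
  [  5.. 13] 010110110
distinct factors: {010110101, 010110110, 011010110, 101011011, 101101011, 110101101}
count = 6  (Sturmian bound for length 9 is 10)

6


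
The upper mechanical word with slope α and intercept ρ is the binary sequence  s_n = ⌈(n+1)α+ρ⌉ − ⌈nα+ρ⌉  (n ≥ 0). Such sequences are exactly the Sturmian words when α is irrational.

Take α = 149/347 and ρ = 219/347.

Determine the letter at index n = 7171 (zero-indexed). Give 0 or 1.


(n+1)α + ρ = (7172·149 + 219) / 347 = 1068847/347
nα + ρ     = (7171·149 + 219) / 347 = 1068698/347
⌈1068847/347⌉ = 3081,  ⌈1068698/347⌉ = 3080
s_{7171} = 3081 − 3080 = 1

1


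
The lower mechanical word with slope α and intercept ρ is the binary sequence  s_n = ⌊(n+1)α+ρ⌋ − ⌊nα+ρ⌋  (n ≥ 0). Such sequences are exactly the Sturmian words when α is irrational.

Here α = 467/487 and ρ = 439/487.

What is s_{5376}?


(n+1)α + ρ = (5377·467 + 439) / 487 = 2511498/487
nα + ρ     = (5376·467 + 439) / 487 = 2511031/487
⌊2511498/487⌋ = 5157,  ⌊2511031/487⌋ = 5156
s_{5376} = 5157 − 5156 = 1

1


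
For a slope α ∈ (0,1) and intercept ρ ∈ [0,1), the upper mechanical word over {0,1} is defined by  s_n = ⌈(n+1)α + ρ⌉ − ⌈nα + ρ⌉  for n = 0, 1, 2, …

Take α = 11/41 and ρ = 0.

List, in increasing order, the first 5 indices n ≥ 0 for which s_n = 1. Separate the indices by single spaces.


0 3 7 11 14

n=0: ⌈11/41⌉−⌈0/41⌉ = 1−0 = 1  ← one
n=1: ⌈22/41⌉−⌈11/41⌉ = 1−1 = 0
n=2: ⌈33/41⌉−⌈22/41⌉ = 1−1 = 0
n=3: ⌈44/41⌉−⌈33/41⌉ = 2−1 = 1  ← one
n=4: ⌈55/41⌉−⌈44/41⌉ = 2−2 = 0
n=5: ⌈66/41⌉−⌈55/41⌉ = 2−2 = 0
n=6: ⌈77/41⌉−⌈66/41⌉ = 2−2 = 0
n=7: ⌈88/41⌉−⌈77/41⌉ = 3−2 = 1  ← one
n=8: ⌈99/41⌉−⌈88/41⌉ = 3−3 = 0
n=9: ⌈110/41⌉−⌈99/41⌉ = 3−3 = 0
n=10: ⌈121/41⌉−⌈110/41⌉ = 3−3 = 0
n=11: ⌈132/41⌉−⌈121/41⌉ = 4−3 = 1  ← one
n=12: ⌈143/41⌉−⌈132/41⌉ = 4−4 = 0
n=13: ⌈154/41⌉−⌈143/41⌉ = 4−4 = 0
n=14: ⌈165/41⌉−⌈154/41⌉ = 5−4 = 1  ← one
positions of the first 5 ones: 0 3 7 11 14


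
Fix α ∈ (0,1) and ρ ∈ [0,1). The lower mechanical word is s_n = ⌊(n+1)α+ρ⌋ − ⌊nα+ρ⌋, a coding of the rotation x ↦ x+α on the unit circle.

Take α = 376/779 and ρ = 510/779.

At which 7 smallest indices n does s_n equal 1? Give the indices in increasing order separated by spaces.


n=0: ⌊886/779⌋−⌊510/779⌋ = 1−0 = 1  ← one
n=1: ⌊1262/779⌋−⌊886/779⌋ = 1−1 = 0
n=2: ⌊1638/779⌋−⌊1262/779⌋ = 2−1 = 1  ← one
n=3: ⌊2014/779⌋−⌊1638/779⌋ = 2−2 = 0
n=4: ⌊2390/779⌋−⌊2014/779⌋ = 3−2 = 1  ← one
n=5: ⌊2766/779⌋−⌊2390/779⌋ = 3−3 = 0
n=6: ⌊3142/779⌋−⌊2766/779⌋ = 4−3 = 1  ← one
n=7: ⌊3518/779⌋−⌊3142/779⌋ = 4−4 = 0
n=8: ⌊3894/779⌋−⌊3518/779⌋ = 4−4 = 0
n=9: ⌊4270/779⌋−⌊3894/779⌋ = 5−4 = 1  ← one
n=10: ⌊4646/779⌋−⌊4270/779⌋ = 5−5 = 0
n=11: ⌊5022/779⌋−⌊4646/779⌋ = 6−5 = 1  ← one
n=12: ⌊5398/779⌋−⌊5022/779⌋ = 6−6 = 0
n=13: ⌊5774/779⌋−⌊5398/779⌋ = 7−6 = 1  ← one
positions of the first 7 ones: 0 2 4 6 9 11 13

0 2 4 6 9 11 13


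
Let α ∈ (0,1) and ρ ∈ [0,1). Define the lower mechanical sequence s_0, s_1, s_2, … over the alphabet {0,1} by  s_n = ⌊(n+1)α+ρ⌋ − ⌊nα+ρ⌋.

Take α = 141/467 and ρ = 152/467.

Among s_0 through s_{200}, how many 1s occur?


#1s = Σ_{n=0}^{200} s_n = Σ_{n=0}^{200} (⌊(n+1)α+ρ⌋ − ⌊nα+ρ⌋)
the sum telescopes: every ⌊nα+ρ⌋ with 0 < n < 201 appears once with + and once with −, leaving ⌊201α+ρ⌋ − ⌊0·α+ρ⌋
201α + ρ = (201·141 + 152) / 467 = 28493/467
ρ = 152/467
⌊28493/467⌋ = 61,  ⌊152/467⌋ = 0
#1s = 61 − 0 = 61

61


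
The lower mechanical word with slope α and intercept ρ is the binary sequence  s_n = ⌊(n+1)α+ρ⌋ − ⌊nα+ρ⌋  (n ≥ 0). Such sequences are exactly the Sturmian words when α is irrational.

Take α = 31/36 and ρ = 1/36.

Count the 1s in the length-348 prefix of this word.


#1s = Σ_{n=0}^{347} s_n = Σ_{n=0}^{347} (⌊(n+1)α+ρ⌋ − ⌊nα+ρ⌋)
the sum telescopes: every ⌊nα+ρ⌋ with 0 < n < 348 appears once with + and once with −, leaving ⌊348α+ρ⌋ − ⌊0·α+ρ⌋
348α + ρ = (348·31 + 1) / 36 = 10789/36
ρ = 1/36
⌊10789/36⌋ = 299,  ⌊1/36⌋ = 0
#1s = 299 − 0 = 299

299


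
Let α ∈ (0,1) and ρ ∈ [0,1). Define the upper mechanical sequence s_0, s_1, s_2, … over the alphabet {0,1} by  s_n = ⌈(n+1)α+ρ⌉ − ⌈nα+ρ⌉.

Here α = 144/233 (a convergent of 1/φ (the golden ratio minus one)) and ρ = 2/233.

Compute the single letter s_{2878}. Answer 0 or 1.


1

(n+1)α + ρ = (2879·144 + 2) / 233 = 414578/233
nα + ρ     = (2878·144 + 2) / 233 = 414434/233
⌈414578/233⌉ = 1780,  ⌈414434/233⌉ = 1779
s_{2878} = 1780 − 1779 = 1


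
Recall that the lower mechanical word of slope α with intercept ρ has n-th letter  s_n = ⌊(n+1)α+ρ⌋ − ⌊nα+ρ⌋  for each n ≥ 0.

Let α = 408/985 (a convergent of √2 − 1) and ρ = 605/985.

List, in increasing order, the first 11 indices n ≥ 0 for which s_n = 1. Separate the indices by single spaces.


0 3 5 8 10 13 15 17 20 22 25

n=0: ⌊1013/985⌋−⌊605/985⌋ = 1−0 = 1  ← one
n=1: ⌊1421/985⌋−⌊1013/985⌋ = 1−1 = 0
n=2: ⌊1829/985⌋−⌊1421/985⌋ = 1−1 = 0
n=3: ⌊2237/985⌋−⌊1829/985⌋ = 2−1 = 1  ← one
n=4: ⌊2645/985⌋−⌊2237/985⌋ = 2−2 = 0
n=5: ⌊3053/985⌋−⌊2645/985⌋ = 3−2 = 1  ← one
n=6: ⌊3461/985⌋−⌊3053/985⌋ = 3−3 = 0
n=7: ⌊3869/985⌋−⌊3461/985⌋ = 3−3 = 0
n=8: ⌊4277/985⌋−⌊3869/985⌋ = 4−3 = 1  ← one
n=9: ⌊4685/985⌋−⌊4277/985⌋ = 4−4 = 0
n=10: ⌊5093/985⌋−⌊4685/985⌋ = 5−4 = 1  ← one
n=11: ⌊5501/985⌋−⌊5093/985⌋ = 5−5 = 0
n=12: ⌊5909/985⌋−⌊5501/985⌋ = 5−5 = 0
n=13: ⌊6317/985⌋−⌊5909/985⌋ = 6−5 = 1  ← one
n=14: ⌊6725/985⌋−⌊6317/985⌋ = 6−6 = 0
n=15: ⌊7133/985⌋−⌊6725/985⌋ = 7−6 = 1  ← one
n=16: ⌊7541/985⌋−⌊7133/985⌋ = 7−7 = 0
n=17: ⌊7949/985⌋−⌊7541/985⌋ = 8−7 = 1  ← one
n=18: ⌊8357/985⌋−⌊7949/985⌋ = 8−8 = 0
n=19: ⌊8765/985⌋−⌊8357/985⌋ = 8−8 = 0
n=20: ⌊9173/985⌋−⌊8765/985⌋ = 9−8 = 1  ← one
n=21: ⌊9581/985⌋−⌊9173/985⌋ = 9−9 = 0
n=22: ⌊9989/985⌋−⌊9581/985⌋ = 10−9 = 1  ← one
n=23: ⌊10397/985⌋−⌊9989/985⌋ = 10−10 = 0
n=24: ⌊10805/985⌋−⌊10397/985⌋ = 10−10 = 0
n=25: ⌊11213/985⌋−⌊10805/985⌋ = 11−10 = 1  ← one
positions of the first 11 ones: 0 3 5 8 10 13 15 17 20 22 25


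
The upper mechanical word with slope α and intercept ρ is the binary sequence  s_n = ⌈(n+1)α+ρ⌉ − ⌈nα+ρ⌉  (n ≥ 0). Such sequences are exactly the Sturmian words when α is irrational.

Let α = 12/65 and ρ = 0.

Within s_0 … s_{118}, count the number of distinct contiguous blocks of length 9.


10

t_n = ⌈(n·12)/65⌉ for n = 0 … 119:
  n=0…9: ⌈0/65⌉=0 ⌈12/65⌉=1 ⌈24/65⌉=1 ⌈36/65⌉=1 ⌈48/65⌉=1 ⌈60/65⌉=1 ⌈72/65⌉=2 ⌈84/65⌉=2 ⌈96/65⌉=2 ⌈108/65⌉=2
  n=10…19: ⌈120/65⌉=2 ⌈132/65⌉=3 ⌈144/65⌉=3 ⌈156/65⌉=3 ⌈168/65⌉=3 ⌈180/65⌉=3 ⌈192/65⌉=3 ⌈204/65⌉=4 ⌈216/65⌉=4 ⌈228/65⌉=4
  n=20…29: ⌈240/65⌉=4 ⌈252/65⌉=4 ⌈264/65⌉=5 ⌈276/65⌉=5 ⌈288/65⌉=5 ⌈300/65⌉=5 ⌈312/65⌉=5 ⌈324/65⌉=5 ⌈336/65⌉=6 ⌈348/65⌉=6
  n=30…39: ⌈360/65⌉=6 ⌈372/65⌉=6 ⌈384/65⌉=6 ⌈396/65⌉=7 ⌈408/65⌉=7 ⌈420/65⌉=7 ⌈432/65⌉=7 ⌈444/65⌉=7 ⌈456/65⌉=8 ⌈468/65⌉=8
  n=40…49: ⌈480/65⌉=8 ⌈492/65⌉=8 ⌈504/65⌉=8 ⌈516/65⌉=8 ⌈528/65⌉=9 ⌈540/65⌉=9 ⌈552/65⌉=9 ⌈564/65⌉=9 ⌈576/65⌉=9 ⌈588/65⌉=10
  n=50…59: ⌈600/65⌉=10 ⌈612/65⌉=10 ⌈624/65⌉=10 ⌈636/65⌉=10 ⌈648/65⌉=10 ⌈660/65⌉=11 ⌈672/65⌉=11 ⌈684/65⌉=11 ⌈696/65⌉=11 ⌈708/65⌉=11
  n=60…69: ⌈720/65⌉=12 ⌈732/65⌉=12 ⌈744/65⌉=12 ⌈756/65⌉=12 ⌈768/65⌉=12 ⌈780/65⌉=12 ⌈792/65⌉=13 ⌈804/65⌉=13 ⌈816/65⌉=13 ⌈828/65⌉=13
  n=70…79: ⌈840/65⌉=13 ⌈852/65⌉=14 ⌈864/65⌉=14 ⌈876/65⌉=14 ⌈888/65⌉=14 ⌈900/65⌉=14 ⌈912/65⌉=15 ⌈924/65⌉=15 ⌈936/65⌉=15 ⌈948/65⌉=15
  n=80…89: ⌈960/65⌉=15 ⌈972/65⌉=15 ⌈984/65⌉=16 ⌈996/65⌉=16 ⌈1008/65⌉=16 ⌈1020/65⌉=16 ⌈1032/65⌉=16 ⌈1044/65⌉=17 ⌈1056/65⌉=17 ⌈1068/65⌉=17
  n=90…99: ⌈1080/65⌉=17 ⌈1092/65⌉=17 ⌈1104/65⌉=17 ⌈1116/65⌉=18 ⌈1128/65⌉=18 ⌈1140/65⌉=18 ⌈1152/65⌉=18 ⌈1164/65⌉=18 ⌈1176/65⌉=19 ⌈1188/65⌉=19
  n=100…109: ⌈1200/65⌉=19 ⌈1212/65⌉=19 ⌈1224/65⌉=19 ⌈1236/65⌉=20 ⌈1248/65⌉=20 ⌈1260/65⌉=20 ⌈1272/65⌉=20 ⌈1284/65⌉=20 ⌈1296/65⌉=20 ⌈1308/65⌉=21
  n=110…119: ⌈1320/65⌉=21 ⌈1332/65⌉=21 ⌈1344/65⌉=21 ⌈1356/65⌉=21 ⌈1368/65⌉=22 ⌈1380/65⌉=22 ⌈1392/65⌉=22 ⌈1404/65⌉=22 ⌈1416/65⌉=22 ⌈1428/65⌉=22
s_n = t_(n+1) − t_n for n = 0 … 118 gives
prefix = 10000100001000001000010000010000100001000001000010000010000100000100001000010000010000100000100001000010000010000100000
slide a length-9 window over [0..8] … [110..118] (111 windows); first occurrence of each distinct factor:
  [  0..  8] 100001000
  [  1..  9] 000010000
  [  2.. 10] 000100001
  [  3.. 11] 001000010
  [  4.. 12] 010000100
  [  7.. 15] 000100000
  [  8.. 16] 001000001
  [  9.. 17] 010000010
  [ 10.. 18] 100000100
  [ 11.. 19] 000001000
  (the other 101 windows repeat one of these)
distinct factors: {000001000, 000010000, 000100000, 000100001, 001000001, 001000010, 010000010, 010000100, 100000100, 100001000}
count = 10  (Sturmian bound for length 9 is 10)


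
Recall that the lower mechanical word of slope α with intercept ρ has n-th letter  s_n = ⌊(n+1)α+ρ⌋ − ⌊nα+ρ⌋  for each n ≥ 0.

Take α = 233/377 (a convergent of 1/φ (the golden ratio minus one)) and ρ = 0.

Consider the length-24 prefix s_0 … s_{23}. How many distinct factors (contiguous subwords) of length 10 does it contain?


t_n = ⌊(n·233)/377⌋ for n = 0 … 24:
  n=0…9: ⌊0/377⌋=0 ⌊233/377⌋=0 ⌊466/377⌋=1 ⌊699/377⌋=1 ⌊932/377⌋=2 ⌊1165/377⌋=3 ⌊1398/377⌋=3 ⌊1631/377⌋=4 ⌊1864/377⌋=4 ⌊2097/377⌋=5
  n=10…19: ⌊2330/377⌋=6 ⌊2563/377⌋=6 ⌊2796/377⌋=7 ⌊3029/377⌋=8 ⌊3262/377⌋=8 ⌊3495/377⌋=9 ⌊3728/377⌋=9 ⌊3961/377⌋=10 ⌊4194/377⌋=11 ⌊4427/377⌋=11
  n=20…24: ⌊4660/377⌋=12 ⌊4893/377⌋=12 ⌊5126/377⌋=13 ⌊5359/377⌋=14 ⌊5592/377⌋=14
s_n = t_(n+1) − t_n for n = 0 … 23 gives
prefix = 010110101101101011010110
slide a length-10 window over [0..9] … [14..23] (15 windows); first occurrence of each distinct factor:
  [  0..  9] 0101101011
  [  1.. 10] 1011010110
  [  2.. 11] 0110101101
  [  3.. 12] 1101011011
  [  4.. 13] 1010110110
  [  5.. 14] 0101101101
  [  6.. 15] 1011011010
  [  7.. 16] 0110110101
  [  8.. 17] 1101101011
  [ 11.. 20] 1101011010
  [ 12.. 21] 1010110101
  (the other 4 windows repeat one of these)
distinct factors: {0101101011, 0101101101, 0110101101, 0110110101, 1010110101, 1010110110, 1011010110, 1011011010, 1101011010, 1101011011, 1101101011}
count = 11  (Sturmian bound for length 10 is 11)

11


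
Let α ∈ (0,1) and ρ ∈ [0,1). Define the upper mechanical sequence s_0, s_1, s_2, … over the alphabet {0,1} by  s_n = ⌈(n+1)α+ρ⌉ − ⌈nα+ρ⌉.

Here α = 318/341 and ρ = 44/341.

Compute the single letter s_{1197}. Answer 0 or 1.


(n+1)α + ρ = (1198·318 + 44) / 341 = 381008/341
nα + ρ     = (1197·318 + 44) / 341 = 380690/341
⌈381008/341⌉ = 1118,  ⌈380690/341⌉ = 1117
s_{1197} = 1118 − 1117 = 1

1


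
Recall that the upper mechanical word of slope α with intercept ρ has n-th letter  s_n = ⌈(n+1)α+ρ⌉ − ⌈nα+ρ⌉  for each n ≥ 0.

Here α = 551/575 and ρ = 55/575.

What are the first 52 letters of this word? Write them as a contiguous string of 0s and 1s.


n=0: ⌈(1·551+55)/575⌉ − ⌈(0·551+55)/575⌉ = ⌈606/575⌉ − ⌈55/575⌉ = 2 − 1 = 1
n=1: ⌈(2·551+55)/575⌉ − ⌈(1·551+55)/575⌉ = ⌈1157/575⌉ − ⌈606/575⌉ = 3 − 2 = 1
n=2: ⌈(3·551+55)/575⌉ − ⌈(2·551+55)/575⌉ = ⌈1708/575⌉ − ⌈1157/575⌉ = 3 − 3 = 0
n=3: ⌈(4·551+55)/575⌉ − ⌈(3·551+55)/575⌉ = ⌈2259/575⌉ − ⌈1708/575⌉ = 4 − 3 = 1
n=4: ⌈(5·551+55)/575⌉ − ⌈(4·551+55)/575⌉ = ⌈2810/575⌉ − ⌈2259/575⌉ = 5 − 4 = 1
n=5: ⌈(6·551+55)/575⌉ − ⌈(5·551+55)/575⌉ = ⌈3361/575⌉ − ⌈2810/575⌉ = 6 − 5 = 1
n=6: ⌈(7·551+55)/575⌉ − ⌈(6·551+55)/575⌉ = ⌈3912/575⌉ − ⌈3361/575⌉ = 7 − 6 = 1
n=7: ⌈(8·551+55)/575⌉ − ⌈(7·551+55)/575⌉ = ⌈4463/575⌉ − ⌈3912/575⌉ = 8 − 7 = 1
n=8: ⌈(9·551+55)/575⌉ − ⌈(8·551+55)/575⌉ = ⌈5014/575⌉ − ⌈4463/575⌉ = 9 − 8 = 1
n=9: ⌈(10·551+55)/575⌉ − ⌈(9·551+55)/575⌉ = ⌈5565/575⌉ − ⌈5014/575⌉ = 10 − 9 = 1
n=10: ⌈(11·551+55)/575⌉ − ⌈(10·551+55)/575⌉ = ⌈6116/575⌉ − ⌈5565/575⌉ = 11 − 10 = 1
n=11: ⌈(12·551+55)/575⌉ − ⌈(11·551+55)/575⌉ = ⌈6667/575⌉ − ⌈6116/575⌉ = 12 − 11 = 1
n=12: ⌈(13·551+55)/575⌉ − ⌈(12·551+55)/575⌉ = ⌈7218/575⌉ − ⌈6667/575⌉ = 13 − 12 = 1
n=13: ⌈(14·551+55)/575⌉ − ⌈(13·551+55)/575⌉ = ⌈7769/575⌉ − ⌈7218/575⌉ = 14 − 13 = 1
n=14: ⌈(15·551+55)/575⌉ − ⌈(14·551+55)/575⌉ = ⌈8320/575⌉ − ⌈7769/575⌉ = 15 − 14 = 1
n=15: ⌈(16·551+55)/575⌉ − ⌈(15·551+55)/575⌉ = ⌈8871/575⌉ − ⌈8320/575⌉ = 16 − 15 = 1
n=16: ⌈(17·551+55)/575⌉ − ⌈(16·551+55)/575⌉ = ⌈9422/575⌉ − ⌈8871/575⌉ = 17 − 16 = 1
n=17: ⌈(18·551+55)/575⌉ − ⌈(17·551+55)/575⌉ = ⌈9973/575⌉ − ⌈9422/575⌉ = 18 − 17 = 1
n=18: ⌈(19·551+55)/575⌉ − ⌈(18·551+55)/575⌉ = ⌈10524/575⌉ − ⌈9973/575⌉ = 19 − 18 = 1
n=19: ⌈(20·551+55)/575⌉ − ⌈(19·551+55)/575⌉ = ⌈11075/575⌉ − ⌈10524/575⌉ = 20 − 19 = 1
n=20: ⌈(21·551+55)/575⌉ − ⌈(20·551+55)/575⌉ = ⌈11626/575⌉ − ⌈11075/575⌉ = 21 − 20 = 1
n=21: ⌈(22·551+55)/575⌉ − ⌈(21·551+55)/575⌉ = ⌈12177/575⌉ − ⌈11626/575⌉ = 22 − 21 = 1
n=22: ⌈(23·551+55)/575⌉ − ⌈(22·551+55)/575⌉ = ⌈12728/575⌉ − ⌈12177/575⌉ = 23 − 22 = 1
n=23: ⌈(24·551+55)/575⌉ − ⌈(23·551+55)/575⌉ = ⌈13279/575⌉ − ⌈12728/575⌉ = 24 − 23 = 1
n=24: ⌈(25·551+55)/575⌉ − ⌈(24·551+55)/575⌉ = ⌈13830/575⌉ − ⌈13279/575⌉ = 25 − 24 = 1
n=25: ⌈(26·551+55)/575⌉ − ⌈(25·551+55)/575⌉ = ⌈14381/575⌉ − ⌈13830/575⌉ = 26 − 25 = 1
n=26: ⌈(27·551+55)/575⌉ − ⌈(26·551+55)/575⌉ = ⌈14932/575⌉ − ⌈14381/575⌉ = 26 − 26 = 0
n=27: ⌈(28·551+55)/575⌉ − ⌈(27·551+55)/575⌉ = ⌈15483/575⌉ − ⌈14932/575⌉ = 27 − 26 = 1
n=28: ⌈(29·551+55)/575⌉ − ⌈(28·551+55)/575⌉ = ⌈16034/575⌉ − ⌈15483/575⌉ = 28 − 27 = 1
n=29: ⌈(30·551+55)/575⌉ − ⌈(29·551+55)/575⌉ = ⌈16585/575⌉ − ⌈16034/575⌉ = 29 − 28 = 1
n=30: ⌈(31·551+55)/575⌉ − ⌈(30·551+55)/575⌉ = ⌈17136/575⌉ − ⌈16585/575⌉ = 30 − 29 = 1
n=31: ⌈(32·551+55)/575⌉ − ⌈(31·551+55)/575⌉ = ⌈17687/575⌉ − ⌈17136/575⌉ = 31 − 30 = 1
n=32: ⌈(33·551+55)/575⌉ − ⌈(32·551+55)/575⌉ = ⌈18238/575⌉ − ⌈17687/575⌉ = 32 − 31 = 1
n=33: ⌈(34·551+55)/575⌉ − ⌈(33·551+55)/575⌉ = ⌈18789/575⌉ − ⌈18238/575⌉ = 33 − 32 = 1
n=34: ⌈(35·551+55)/575⌉ − ⌈(34·551+55)/575⌉ = ⌈19340/575⌉ − ⌈18789/575⌉ = 34 − 33 = 1
n=35: ⌈(36·551+55)/575⌉ − ⌈(35·551+55)/575⌉ = ⌈19891/575⌉ − ⌈19340/575⌉ = 35 − 34 = 1
n=36: ⌈(37·551+55)/575⌉ − ⌈(36·551+55)/575⌉ = ⌈20442/575⌉ − ⌈19891/575⌉ = 36 − 35 = 1
n=37: ⌈(38·551+55)/575⌉ − ⌈(37·551+55)/575⌉ = ⌈20993/575⌉ − ⌈20442/575⌉ = 37 − 36 = 1
n=38: ⌈(39·551+55)/575⌉ − ⌈(38·551+55)/575⌉ = ⌈21544/575⌉ − ⌈20993/575⌉ = 38 − 37 = 1
n=39: ⌈(40·551+55)/575⌉ − ⌈(39·551+55)/575⌉ = ⌈22095/575⌉ − ⌈21544/575⌉ = 39 − 38 = 1
n=40: ⌈(41·551+55)/575⌉ − ⌈(40·551+55)/575⌉ = ⌈22646/575⌉ − ⌈22095/575⌉ = 40 − 39 = 1
n=41: ⌈(42·551+55)/575⌉ − ⌈(41·551+55)/575⌉ = ⌈23197/575⌉ − ⌈22646/575⌉ = 41 − 40 = 1
n=42: ⌈(43·551+55)/575⌉ − ⌈(42·551+55)/575⌉ = ⌈23748/575⌉ − ⌈23197/575⌉ = 42 − 41 = 1
n=43: ⌈(44·551+55)/575⌉ − ⌈(43·551+55)/575⌉ = ⌈24299/575⌉ − ⌈23748/575⌉ = 43 − 42 = 1
n=44: ⌈(45·551+55)/575⌉ − ⌈(44·551+55)/575⌉ = ⌈24850/575⌉ − ⌈24299/575⌉ = 44 − 43 = 1
n=45: ⌈(46·551+55)/575⌉ − ⌈(45·551+55)/575⌉ = ⌈25401/575⌉ − ⌈24850/575⌉ = 45 − 44 = 1
n=46: ⌈(47·551+55)/575⌉ − ⌈(46·551+55)/575⌉ = ⌈25952/575⌉ − ⌈25401/575⌉ = 46 − 45 = 1
n=47: ⌈(48·551+55)/575⌉ − ⌈(47·551+55)/575⌉ = ⌈26503/575⌉ − ⌈25952/575⌉ = 47 − 46 = 1
n=48: ⌈(49·551+55)/575⌉ − ⌈(48·551+55)/575⌉ = ⌈27054/575⌉ − ⌈26503/575⌉ = 48 − 47 = 1
n=49: ⌈(50·551+55)/575⌉ − ⌈(49·551+55)/575⌉ = ⌈27605/575⌉ − ⌈27054/575⌉ = 49 − 48 = 1
n=50: ⌈(51·551+55)/575⌉ − ⌈(50·551+55)/575⌉ = ⌈28156/575⌉ − ⌈27605/575⌉ = 49 − 49 = 0
n=51: ⌈(52·551+55)/575⌉ − ⌈(51·551+55)/575⌉ = ⌈28707/575⌉ − ⌈28156/575⌉ = 50 − 49 = 1

1101111111111111111111111101111111111111111111111101


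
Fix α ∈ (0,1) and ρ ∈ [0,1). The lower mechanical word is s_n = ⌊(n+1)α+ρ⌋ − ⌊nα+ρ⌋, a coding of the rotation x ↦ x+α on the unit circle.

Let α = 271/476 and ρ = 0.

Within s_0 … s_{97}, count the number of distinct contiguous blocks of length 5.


6

t_n = ⌊(n·271)/476⌋ for n = 0 … 98:
  n=0…9: ⌊0/476⌋=0 ⌊271/476⌋=0 ⌊542/476⌋=1 ⌊813/476⌋=1 ⌊1084/476⌋=2 ⌊1355/476⌋=2 ⌊1626/476⌋=3 ⌊1897/476⌋=3 ⌊2168/476⌋=4 ⌊2439/476⌋=5
  n=10…19: ⌊2710/476⌋=5 ⌊2981/476⌋=6 ⌊3252/476⌋=6 ⌊3523/476⌋=7 ⌊3794/476⌋=7 ⌊4065/476⌋=8 ⌊4336/476⌋=9 ⌊4607/476⌋=9 ⌊4878/476⌋=10 ⌊5149/476⌋=10
  n=20…29: ⌊5420/476⌋=11 ⌊5691/476⌋=11 ⌊5962/476⌋=12 ⌊6233/476⌋=13 ⌊6504/476⌋=13 ⌊6775/476⌋=14 ⌊7046/476⌋=14 ⌊7317/476⌋=15 ⌊7588/476⌋=15 ⌊7859/476⌋=16
  n=30…39: ⌊8130/476⌋=17 ⌊8401/476⌋=17 ⌊8672/476⌋=18 ⌊8943/476⌋=18 ⌊9214/476⌋=19 ⌊9485/476⌋=19 ⌊9756/476⌋=20 ⌊10027/476⌋=21 ⌊10298/476⌋=21 ⌊10569/476⌋=22
  n=40…49: ⌊10840/476⌋=22 ⌊11111/476⌋=23 ⌊11382/476⌋=23 ⌊11653/476⌋=24 ⌊11924/476⌋=25 ⌊12195/476⌋=25 ⌊12466/476⌋=26 ⌊12737/476⌋=26 ⌊13008/476⌋=27 ⌊13279/476⌋=27
  n=50…59: ⌊13550/476⌋=28 ⌊13821/476⌋=29 ⌊14092/476⌋=29 ⌊14363/476⌋=30 ⌊14634/476⌋=30 ⌊14905/476⌋=31 ⌊15176/476⌋=31 ⌊15447/476⌋=32 ⌊15718/476⌋=33 ⌊15989/476⌋=33
  n=60…69: ⌊16260/476⌋=34 ⌊16531/476⌋=34 ⌊16802/476⌋=35 ⌊17073/476⌋=35 ⌊17344/476⌋=36 ⌊17615/476⌋=37 ⌊17886/476⌋=37 ⌊18157/476⌋=38 ⌊18428/476⌋=38 ⌊18699/476⌋=39
  n=70…79: ⌊18970/476⌋=39 ⌊19241/476⌋=40 ⌊19512/476⌋=40 ⌊19783/476⌋=41 ⌊20054/476⌋=42 ⌊20325/476⌋=42 ⌊20596/476⌋=43 ⌊20867/476⌋=43 ⌊21138/476⌋=44 ⌊21409/476⌋=44
  n=80…89: ⌊21680/476⌋=45 ⌊21951/476⌋=46 ⌊22222/476⌋=46 ⌊22493/476⌋=47 ⌊22764/476⌋=47 ⌊23035/476⌋=48 ⌊23306/476⌋=48 ⌊23577/476⌋=49 ⌊23848/476⌋=50 ⌊24119/476⌋=50
  n=90…98: ⌊24390/476⌋=51 ⌊24661/476⌋=51 ⌊24932/476⌋=52 ⌊25203/476⌋=52 ⌊25474/476⌋=53 ⌊25745/476⌋=54 ⌊26016/476⌋=54 ⌊26287/476⌋=55 ⌊26558/476⌋=55
s_n = t_(n+1) − t_n for n = 0 … 97 gives
prefix = 01010101101010110101011010101101010110101011010101101010110101011010101011010101101010110101011010
slide a length-5 window over [0..4] … [93..97] (94 windows); first occurrence of each distinct factor:
  [  0..  4] 01010
  [  1..  5] 10101
  [  4..  8] 01011
  [  5..  9] 10110
  [  6.. 10] 01101
  [  7.. 11] 11010
  (the other 88 windows repeat one of these)
distinct factors: {01010, 01011, 01101, 10101, 10110, 11010}
count = 6  (Sturmian bound for length 5 is 6)


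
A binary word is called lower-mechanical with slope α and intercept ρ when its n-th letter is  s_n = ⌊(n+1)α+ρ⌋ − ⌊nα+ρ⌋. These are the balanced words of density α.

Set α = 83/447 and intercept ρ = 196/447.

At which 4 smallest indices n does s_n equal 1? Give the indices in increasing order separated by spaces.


3 8 13 19

n=0: ⌊279/447⌋−⌊196/447⌋ = 0−0 = 0
n=1: ⌊362/447⌋−⌊279/447⌋ = 0−0 = 0
n=2: ⌊445/447⌋−⌊362/447⌋ = 0−0 = 0
n=3: ⌊528/447⌋−⌊445/447⌋ = 1−0 = 1  ← one
n=4: ⌊611/447⌋−⌊528/447⌋ = 1−1 = 0
n=5: ⌊694/447⌋−⌊611/447⌋ = 1−1 = 0
n=6: ⌊777/447⌋−⌊694/447⌋ = 1−1 = 0
n=7: ⌊860/447⌋−⌊777/447⌋ = 1−1 = 0
n=8: ⌊943/447⌋−⌊860/447⌋ = 2−1 = 1  ← one
n=9: ⌊1026/447⌋−⌊943/447⌋ = 2−2 = 0
n=10: ⌊1109/447⌋−⌊1026/447⌋ = 2−2 = 0
n=11: ⌊1192/447⌋−⌊1109/447⌋ = 2−2 = 0
n=12: ⌊1275/447⌋−⌊1192/447⌋ = 2−2 = 0
n=13: ⌊1358/447⌋−⌊1275/447⌋ = 3−2 = 1  ← one
n=14: ⌊1441/447⌋−⌊1358/447⌋ = 3−3 = 0
n=15: ⌊1524/447⌋−⌊1441/447⌋ = 3−3 = 0
n=16: ⌊1607/447⌋−⌊1524/447⌋ = 3−3 = 0
n=17: ⌊1690/447⌋−⌊1607/447⌋ = 3−3 = 0
n=18: ⌊1773/447⌋−⌊1690/447⌋ = 3−3 = 0
n=19: ⌊1856/447⌋−⌊1773/447⌋ = 4−3 = 1  ← one
positions of the first 4 ones: 3 8 13 19


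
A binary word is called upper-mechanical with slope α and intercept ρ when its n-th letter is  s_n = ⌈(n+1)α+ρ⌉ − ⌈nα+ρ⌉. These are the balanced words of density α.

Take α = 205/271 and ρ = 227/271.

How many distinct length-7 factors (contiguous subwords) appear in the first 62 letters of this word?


8

t_n = ⌈(n·205+227)/271⌉ for n = 0 … 62:
  n=0…9: ⌈227/271⌉=1 ⌈432/271⌉=2 ⌈637/271⌉=3 ⌈842/271⌉=4 ⌈1047/271⌉=4 ⌈1252/271⌉=5 ⌈1457/271⌉=6 ⌈1662/271⌉=7 ⌈1867/271⌉=7 ⌈2072/271⌉=8
  n=10…19: ⌈2277/271⌉=9 ⌈2482/271⌉=10 ⌈2687/271⌉=10 ⌈2892/271⌉=11 ⌈3097/271⌉=12 ⌈3302/271⌉=13 ⌈3507/271⌉=13 ⌈3712/271⌉=14 ⌈3917/271⌉=15 ⌈4122/271⌉=16
  n=20…29: ⌈4327/271⌉=16 ⌈4532/271⌉=17 ⌈4737/271⌉=18 ⌈4942/271⌉=19 ⌈5147/271⌉=19 ⌈5352/271⌉=20 ⌈5557/271⌉=21 ⌈5762/271⌉=22 ⌈5967/271⌉=23 ⌈6172/271⌉=23
  n=30…39: ⌈6377/271⌉=24 ⌈6582/271⌉=25 ⌈6787/271⌉=26 ⌈6992/271⌉=26 ⌈7197/271⌉=27 ⌈7402/271⌉=28 ⌈7607/271⌉=29 ⌈7812/271⌉=29 ⌈8017/271⌉=30 ⌈8222/271⌉=31
  n=40…49: ⌈8427/271⌉=32 ⌈8632/271⌉=32 ⌈8837/271⌉=33 ⌈9042/271⌉=34 ⌈9247/271⌉=35 ⌈9452/271⌉=35 ⌈9657/271⌉=36 ⌈9862/271⌉=37 ⌈10067/271⌉=38 ⌈10272/271⌉=38
  n=50…59: ⌈10477/271⌉=39 ⌈10682/271⌉=40 ⌈10887/271⌉=41 ⌈11092/271⌉=41 ⌈11297/271⌉=42 ⌈11502/271⌉=43 ⌈11707/271⌉=44 ⌈11912/271⌉=44 ⌈12117/271⌉=45 ⌈12322/271⌉=46
  n=60…62: ⌈12527/271⌉=47 ⌈12732/271⌉=47 ⌈12937/271⌉=48
s_n = t_(n+1) − t_n for n = 0 … 61 gives
prefix = 11101110111011101110111011110111011101110111011101110111011101
slide a length-7 window over [0..6] … [55..61] (56 windows); first occurrence of each distinct factor:
  [  0..  6] 1110111
  [  1..  7] 1101110
  [  2..  8] 1011101
  [  3..  9] 0111011
  [ 21.. 27] 1101111
  [ 22.. 28] 1011110
  [ 23.. 29] 0111101
  [ 24.. 30] 1111011
  (the other 48 windows repeat one of these)
distinct factors: {0111011, 0111101, 1011101, 1011110, 1101110, 1101111, 1110111, 1111011}
count = 8  (Sturmian bound for length 7 is 8)


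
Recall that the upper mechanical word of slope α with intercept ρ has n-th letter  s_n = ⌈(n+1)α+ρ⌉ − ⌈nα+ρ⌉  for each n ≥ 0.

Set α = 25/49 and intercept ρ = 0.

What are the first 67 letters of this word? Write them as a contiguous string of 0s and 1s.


1101010101010101010101010101010101010101010101010110101010101010101

n=0: ⌈(1·25)/49⌉ − ⌈(0·25)/49⌉ = ⌈25/49⌉ − ⌈0/49⌉ = 1 − 0 = 1
n=1: ⌈(2·25)/49⌉ − ⌈(1·25)/49⌉ = ⌈50/49⌉ − ⌈25/49⌉ = 2 − 1 = 1
n=2: ⌈(3·25)/49⌉ − ⌈(2·25)/49⌉ = ⌈75/49⌉ − ⌈50/49⌉ = 2 − 2 = 0
n=3: ⌈(4·25)/49⌉ − ⌈(3·25)/49⌉ = ⌈100/49⌉ − ⌈75/49⌉ = 3 − 2 = 1
n=4: ⌈(5·25)/49⌉ − ⌈(4·25)/49⌉ = ⌈125/49⌉ − ⌈100/49⌉ = 3 − 3 = 0
n=5: ⌈(6·25)/49⌉ − ⌈(5·25)/49⌉ = ⌈150/49⌉ − ⌈125/49⌉ = 4 − 3 = 1
n=6: ⌈(7·25)/49⌉ − ⌈(6·25)/49⌉ = ⌈175/49⌉ − ⌈150/49⌉ = 4 − 4 = 0
n=7: ⌈(8·25)/49⌉ − ⌈(7·25)/49⌉ = ⌈200/49⌉ − ⌈175/49⌉ = 5 − 4 = 1
n=8: ⌈(9·25)/49⌉ − ⌈(8·25)/49⌉ = ⌈225/49⌉ − ⌈200/49⌉ = 5 − 5 = 0
n=9: ⌈(10·25)/49⌉ − ⌈(9·25)/49⌉ = ⌈250/49⌉ − ⌈225/49⌉ = 6 − 5 = 1
n=10: ⌈(11·25)/49⌉ − ⌈(10·25)/49⌉ = ⌈275/49⌉ − ⌈250/49⌉ = 6 − 6 = 0
n=11: ⌈(12·25)/49⌉ − ⌈(11·25)/49⌉ = ⌈300/49⌉ − ⌈275/49⌉ = 7 − 6 = 1
n=12: ⌈(13·25)/49⌉ − ⌈(12·25)/49⌉ = ⌈325/49⌉ − ⌈300/49⌉ = 7 − 7 = 0
n=13: ⌈(14·25)/49⌉ − ⌈(13·25)/49⌉ = ⌈350/49⌉ − ⌈325/49⌉ = 8 − 7 = 1
n=14: ⌈(15·25)/49⌉ − ⌈(14·25)/49⌉ = ⌈375/49⌉ − ⌈350/49⌉ = 8 − 8 = 0
n=15: ⌈(16·25)/49⌉ − ⌈(15·25)/49⌉ = ⌈400/49⌉ − ⌈375/49⌉ = 9 − 8 = 1
n=16: ⌈(17·25)/49⌉ − ⌈(16·25)/49⌉ = ⌈425/49⌉ − ⌈400/49⌉ = 9 − 9 = 0
n=17: ⌈(18·25)/49⌉ − ⌈(17·25)/49⌉ = ⌈450/49⌉ − ⌈425/49⌉ = 10 − 9 = 1
n=18: ⌈(19·25)/49⌉ − ⌈(18·25)/49⌉ = ⌈475/49⌉ − ⌈450/49⌉ = 10 − 10 = 0
n=19: ⌈(20·25)/49⌉ − ⌈(19·25)/49⌉ = ⌈500/49⌉ − ⌈475/49⌉ = 11 − 10 = 1
n=20: ⌈(21·25)/49⌉ − ⌈(20·25)/49⌉ = ⌈525/49⌉ − ⌈500/49⌉ = 11 − 11 = 0
n=21: ⌈(22·25)/49⌉ − ⌈(21·25)/49⌉ = ⌈550/49⌉ − ⌈525/49⌉ = 12 − 11 = 1
n=22: ⌈(23·25)/49⌉ − ⌈(22·25)/49⌉ = ⌈575/49⌉ − ⌈550/49⌉ = 12 − 12 = 0
n=23: ⌈(24·25)/49⌉ − ⌈(23·25)/49⌉ = ⌈600/49⌉ − ⌈575/49⌉ = 13 − 12 = 1
n=24: ⌈(25·25)/49⌉ − ⌈(24·25)/49⌉ = ⌈625/49⌉ − ⌈600/49⌉ = 13 − 13 = 0
n=25: ⌈(26·25)/49⌉ − ⌈(25·25)/49⌉ = ⌈650/49⌉ − ⌈625/49⌉ = 14 − 13 = 1
n=26: ⌈(27·25)/49⌉ − ⌈(26·25)/49⌉ = ⌈675/49⌉ − ⌈650/49⌉ = 14 − 14 = 0
n=27: ⌈(28·25)/49⌉ − ⌈(27·25)/49⌉ = ⌈700/49⌉ − ⌈675/49⌉ = 15 − 14 = 1
n=28: ⌈(29·25)/49⌉ − ⌈(28·25)/49⌉ = ⌈725/49⌉ − ⌈700/49⌉ = 15 − 15 = 0
n=29: ⌈(30·25)/49⌉ − ⌈(29·25)/49⌉ = ⌈750/49⌉ − ⌈725/49⌉ = 16 − 15 = 1
n=30: ⌈(31·25)/49⌉ − ⌈(30·25)/49⌉ = ⌈775/49⌉ − ⌈750/49⌉ = 16 − 16 = 0
n=31: ⌈(32·25)/49⌉ − ⌈(31·25)/49⌉ = ⌈800/49⌉ − ⌈775/49⌉ = 17 − 16 = 1
n=32: ⌈(33·25)/49⌉ − ⌈(32·25)/49⌉ = ⌈825/49⌉ − ⌈800/49⌉ = 17 − 17 = 0
n=33: ⌈(34·25)/49⌉ − ⌈(33·25)/49⌉ = ⌈850/49⌉ − ⌈825/49⌉ = 18 − 17 = 1
n=34: ⌈(35·25)/49⌉ − ⌈(34·25)/49⌉ = ⌈875/49⌉ − ⌈850/49⌉ = 18 − 18 = 0
n=35: ⌈(36·25)/49⌉ − ⌈(35·25)/49⌉ = ⌈900/49⌉ − ⌈875/49⌉ = 19 − 18 = 1
n=36: ⌈(37·25)/49⌉ − ⌈(36·25)/49⌉ = ⌈925/49⌉ − ⌈900/49⌉ = 19 − 19 = 0
n=37: ⌈(38·25)/49⌉ − ⌈(37·25)/49⌉ = ⌈950/49⌉ − ⌈925/49⌉ = 20 − 19 = 1
n=38: ⌈(39·25)/49⌉ − ⌈(38·25)/49⌉ = ⌈975/49⌉ − ⌈950/49⌉ = 20 − 20 = 0
n=39: ⌈(40·25)/49⌉ − ⌈(39·25)/49⌉ = ⌈1000/49⌉ − ⌈975/49⌉ = 21 − 20 = 1
n=40: ⌈(41·25)/49⌉ − ⌈(40·25)/49⌉ = ⌈1025/49⌉ − ⌈1000/49⌉ = 21 − 21 = 0
n=41: ⌈(42·25)/49⌉ − ⌈(41·25)/49⌉ = ⌈1050/49⌉ − ⌈1025/49⌉ = 22 − 21 = 1
n=42: ⌈(43·25)/49⌉ − ⌈(42·25)/49⌉ = ⌈1075/49⌉ − ⌈1050/49⌉ = 22 − 22 = 0
n=43: ⌈(44·25)/49⌉ − ⌈(43·25)/49⌉ = ⌈1100/49⌉ − ⌈1075/49⌉ = 23 − 22 = 1
n=44: ⌈(45·25)/49⌉ − ⌈(44·25)/49⌉ = ⌈1125/49⌉ − ⌈1100/49⌉ = 23 − 23 = 0
n=45: ⌈(46·25)/49⌉ − ⌈(45·25)/49⌉ = ⌈1150/49⌉ − ⌈1125/49⌉ = 24 − 23 = 1
n=46: ⌈(47·25)/49⌉ − ⌈(46·25)/49⌉ = ⌈1175/49⌉ − ⌈1150/49⌉ = 24 − 24 = 0
n=47: ⌈(48·25)/49⌉ − ⌈(47·25)/49⌉ = ⌈1200/49⌉ − ⌈1175/49⌉ = 25 − 24 = 1
n=48: ⌈(49·25)/49⌉ − ⌈(48·25)/49⌉ = ⌈1225/49⌉ − ⌈1200/49⌉ = 25 − 25 = 0
n=49: ⌈(50·25)/49⌉ − ⌈(49·25)/49⌉ = ⌈1250/49⌉ − ⌈1225/49⌉ = 26 − 25 = 1
n=50: ⌈(51·25)/49⌉ − ⌈(50·25)/49⌉ = ⌈1275/49⌉ − ⌈1250/49⌉ = 27 − 26 = 1
n=51: ⌈(52·25)/49⌉ − ⌈(51·25)/49⌉ = ⌈1300/49⌉ − ⌈1275/49⌉ = 27 − 27 = 0
n=52: ⌈(53·25)/49⌉ − ⌈(52·25)/49⌉ = ⌈1325/49⌉ − ⌈1300/49⌉ = 28 − 27 = 1
n=53: ⌈(54·25)/49⌉ − ⌈(53·25)/49⌉ = ⌈1350/49⌉ − ⌈1325/49⌉ = 28 − 28 = 0
n=54: ⌈(55·25)/49⌉ − ⌈(54·25)/49⌉ = ⌈1375/49⌉ − ⌈1350/49⌉ = 29 − 28 = 1
n=55: ⌈(56·25)/49⌉ − ⌈(55·25)/49⌉ = ⌈1400/49⌉ − ⌈1375/49⌉ = 29 − 29 = 0
n=56: ⌈(57·25)/49⌉ − ⌈(56·25)/49⌉ = ⌈1425/49⌉ − ⌈1400/49⌉ = 30 − 29 = 1
n=57: ⌈(58·25)/49⌉ − ⌈(57·25)/49⌉ = ⌈1450/49⌉ − ⌈1425/49⌉ = 30 − 30 = 0
n=58: ⌈(59·25)/49⌉ − ⌈(58·25)/49⌉ = ⌈1475/49⌉ − ⌈1450/49⌉ = 31 − 30 = 1
n=59: ⌈(60·25)/49⌉ − ⌈(59·25)/49⌉ = ⌈1500/49⌉ − ⌈1475/49⌉ = 31 − 31 = 0
n=60: ⌈(61·25)/49⌉ − ⌈(60·25)/49⌉ = ⌈1525/49⌉ − ⌈1500/49⌉ = 32 − 31 = 1
n=61: ⌈(62·25)/49⌉ − ⌈(61·25)/49⌉ = ⌈1550/49⌉ − ⌈1525/49⌉ = 32 − 32 = 0
n=62: ⌈(63·25)/49⌉ − ⌈(62·25)/49⌉ = ⌈1575/49⌉ − ⌈1550/49⌉ = 33 − 32 = 1
n=63: ⌈(64·25)/49⌉ − ⌈(63·25)/49⌉ = ⌈1600/49⌉ − ⌈1575/49⌉ = 33 − 33 = 0
n=64: ⌈(65·25)/49⌉ − ⌈(64·25)/49⌉ = ⌈1625/49⌉ − ⌈1600/49⌉ = 34 − 33 = 1
n=65: ⌈(66·25)/49⌉ − ⌈(65·25)/49⌉ = ⌈1650/49⌉ − ⌈1625/49⌉ = 34 − 34 = 0
n=66: ⌈(67·25)/49⌉ − ⌈(66·25)/49⌉ = ⌈1675/49⌉ − ⌈1650/49⌉ = 35 − 34 = 1
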